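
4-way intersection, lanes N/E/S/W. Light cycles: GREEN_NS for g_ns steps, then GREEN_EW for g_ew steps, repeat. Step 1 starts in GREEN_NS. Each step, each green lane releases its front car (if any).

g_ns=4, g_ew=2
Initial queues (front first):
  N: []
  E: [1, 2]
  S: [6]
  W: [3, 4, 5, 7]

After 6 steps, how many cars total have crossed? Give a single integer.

Step 1 [NS]: N:empty,E:wait,S:car6-GO,W:wait | queues: N=0 E=2 S=0 W=4
Step 2 [NS]: N:empty,E:wait,S:empty,W:wait | queues: N=0 E=2 S=0 W=4
Step 3 [NS]: N:empty,E:wait,S:empty,W:wait | queues: N=0 E=2 S=0 W=4
Step 4 [NS]: N:empty,E:wait,S:empty,W:wait | queues: N=0 E=2 S=0 W=4
Step 5 [EW]: N:wait,E:car1-GO,S:wait,W:car3-GO | queues: N=0 E=1 S=0 W=3
Step 6 [EW]: N:wait,E:car2-GO,S:wait,W:car4-GO | queues: N=0 E=0 S=0 W=2
Cars crossed by step 6: 5

Answer: 5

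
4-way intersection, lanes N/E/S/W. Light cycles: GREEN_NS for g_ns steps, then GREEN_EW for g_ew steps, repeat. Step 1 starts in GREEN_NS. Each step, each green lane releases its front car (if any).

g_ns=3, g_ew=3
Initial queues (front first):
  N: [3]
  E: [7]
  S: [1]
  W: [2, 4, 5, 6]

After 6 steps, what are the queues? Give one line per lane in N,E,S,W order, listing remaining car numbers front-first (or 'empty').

Step 1 [NS]: N:car3-GO,E:wait,S:car1-GO,W:wait | queues: N=0 E=1 S=0 W=4
Step 2 [NS]: N:empty,E:wait,S:empty,W:wait | queues: N=0 E=1 S=0 W=4
Step 3 [NS]: N:empty,E:wait,S:empty,W:wait | queues: N=0 E=1 S=0 W=4
Step 4 [EW]: N:wait,E:car7-GO,S:wait,W:car2-GO | queues: N=0 E=0 S=0 W=3
Step 5 [EW]: N:wait,E:empty,S:wait,W:car4-GO | queues: N=0 E=0 S=0 W=2
Step 6 [EW]: N:wait,E:empty,S:wait,W:car5-GO | queues: N=0 E=0 S=0 W=1

N: empty
E: empty
S: empty
W: 6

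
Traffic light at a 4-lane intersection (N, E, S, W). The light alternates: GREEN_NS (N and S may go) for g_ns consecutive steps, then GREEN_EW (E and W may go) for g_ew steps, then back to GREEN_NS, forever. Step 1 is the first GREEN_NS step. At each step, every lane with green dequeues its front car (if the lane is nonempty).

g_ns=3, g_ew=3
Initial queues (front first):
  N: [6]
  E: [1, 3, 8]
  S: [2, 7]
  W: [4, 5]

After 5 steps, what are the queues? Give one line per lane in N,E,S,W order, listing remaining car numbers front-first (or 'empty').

Step 1 [NS]: N:car6-GO,E:wait,S:car2-GO,W:wait | queues: N=0 E=3 S=1 W=2
Step 2 [NS]: N:empty,E:wait,S:car7-GO,W:wait | queues: N=0 E=3 S=0 W=2
Step 3 [NS]: N:empty,E:wait,S:empty,W:wait | queues: N=0 E=3 S=0 W=2
Step 4 [EW]: N:wait,E:car1-GO,S:wait,W:car4-GO | queues: N=0 E=2 S=0 W=1
Step 5 [EW]: N:wait,E:car3-GO,S:wait,W:car5-GO | queues: N=0 E=1 S=0 W=0

N: empty
E: 8
S: empty
W: empty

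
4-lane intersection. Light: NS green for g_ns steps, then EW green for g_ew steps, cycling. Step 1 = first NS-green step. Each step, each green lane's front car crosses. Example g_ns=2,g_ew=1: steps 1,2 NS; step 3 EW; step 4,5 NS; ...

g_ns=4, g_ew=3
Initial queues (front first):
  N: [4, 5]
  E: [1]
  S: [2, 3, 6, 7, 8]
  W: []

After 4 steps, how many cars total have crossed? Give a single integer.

Step 1 [NS]: N:car4-GO,E:wait,S:car2-GO,W:wait | queues: N=1 E=1 S=4 W=0
Step 2 [NS]: N:car5-GO,E:wait,S:car3-GO,W:wait | queues: N=0 E=1 S=3 W=0
Step 3 [NS]: N:empty,E:wait,S:car6-GO,W:wait | queues: N=0 E=1 S=2 W=0
Step 4 [NS]: N:empty,E:wait,S:car7-GO,W:wait | queues: N=0 E=1 S=1 W=0
Cars crossed by step 4: 6

Answer: 6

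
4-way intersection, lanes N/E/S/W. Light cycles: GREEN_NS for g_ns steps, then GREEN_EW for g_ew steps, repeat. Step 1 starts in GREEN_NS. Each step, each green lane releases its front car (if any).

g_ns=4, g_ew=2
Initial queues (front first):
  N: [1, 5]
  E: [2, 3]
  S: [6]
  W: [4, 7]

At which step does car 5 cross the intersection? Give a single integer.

Step 1 [NS]: N:car1-GO,E:wait,S:car6-GO,W:wait | queues: N=1 E=2 S=0 W=2
Step 2 [NS]: N:car5-GO,E:wait,S:empty,W:wait | queues: N=0 E=2 S=0 W=2
Step 3 [NS]: N:empty,E:wait,S:empty,W:wait | queues: N=0 E=2 S=0 W=2
Step 4 [NS]: N:empty,E:wait,S:empty,W:wait | queues: N=0 E=2 S=0 W=2
Step 5 [EW]: N:wait,E:car2-GO,S:wait,W:car4-GO | queues: N=0 E=1 S=0 W=1
Step 6 [EW]: N:wait,E:car3-GO,S:wait,W:car7-GO | queues: N=0 E=0 S=0 W=0
Car 5 crosses at step 2

2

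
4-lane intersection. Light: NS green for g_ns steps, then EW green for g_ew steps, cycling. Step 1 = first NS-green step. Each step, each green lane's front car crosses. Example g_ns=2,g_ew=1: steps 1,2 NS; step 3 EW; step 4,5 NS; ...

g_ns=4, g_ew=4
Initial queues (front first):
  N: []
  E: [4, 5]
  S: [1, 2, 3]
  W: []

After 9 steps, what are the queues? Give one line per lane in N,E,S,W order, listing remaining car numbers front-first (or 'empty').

Step 1 [NS]: N:empty,E:wait,S:car1-GO,W:wait | queues: N=0 E=2 S=2 W=0
Step 2 [NS]: N:empty,E:wait,S:car2-GO,W:wait | queues: N=0 E=2 S=1 W=0
Step 3 [NS]: N:empty,E:wait,S:car3-GO,W:wait | queues: N=0 E=2 S=0 W=0
Step 4 [NS]: N:empty,E:wait,S:empty,W:wait | queues: N=0 E=2 S=0 W=0
Step 5 [EW]: N:wait,E:car4-GO,S:wait,W:empty | queues: N=0 E=1 S=0 W=0
Step 6 [EW]: N:wait,E:car5-GO,S:wait,W:empty | queues: N=0 E=0 S=0 W=0

N: empty
E: empty
S: empty
W: empty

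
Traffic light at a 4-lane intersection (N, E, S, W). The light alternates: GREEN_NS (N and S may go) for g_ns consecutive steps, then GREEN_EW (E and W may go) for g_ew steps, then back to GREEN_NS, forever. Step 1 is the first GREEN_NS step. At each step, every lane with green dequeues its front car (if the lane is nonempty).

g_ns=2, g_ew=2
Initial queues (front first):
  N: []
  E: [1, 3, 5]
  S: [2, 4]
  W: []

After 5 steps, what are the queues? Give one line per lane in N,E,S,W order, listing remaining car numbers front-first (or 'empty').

Step 1 [NS]: N:empty,E:wait,S:car2-GO,W:wait | queues: N=0 E=3 S=1 W=0
Step 2 [NS]: N:empty,E:wait,S:car4-GO,W:wait | queues: N=0 E=3 S=0 W=0
Step 3 [EW]: N:wait,E:car1-GO,S:wait,W:empty | queues: N=0 E=2 S=0 W=0
Step 4 [EW]: N:wait,E:car3-GO,S:wait,W:empty | queues: N=0 E=1 S=0 W=0
Step 5 [NS]: N:empty,E:wait,S:empty,W:wait | queues: N=0 E=1 S=0 W=0

N: empty
E: 5
S: empty
W: empty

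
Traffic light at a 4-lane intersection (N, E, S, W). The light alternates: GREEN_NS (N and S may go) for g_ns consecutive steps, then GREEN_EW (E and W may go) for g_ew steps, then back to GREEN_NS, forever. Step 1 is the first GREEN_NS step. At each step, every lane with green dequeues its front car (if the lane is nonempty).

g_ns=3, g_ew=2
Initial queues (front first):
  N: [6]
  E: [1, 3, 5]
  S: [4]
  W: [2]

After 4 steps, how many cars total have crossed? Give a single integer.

Answer: 4

Derivation:
Step 1 [NS]: N:car6-GO,E:wait,S:car4-GO,W:wait | queues: N=0 E=3 S=0 W=1
Step 2 [NS]: N:empty,E:wait,S:empty,W:wait | queues: N=0 E=3 S=0 W=1
Step 3 [NS]: N:empty,E:wait,S:empty,W:wait | queues: N=0 E=3 S=0 W=1
Step 4 [EW]: N:wait,E:car1-GO,S:wait,W:car2-GO | queues: N=0 E=2 S=0 W=0
Cars crossed by step 4: 4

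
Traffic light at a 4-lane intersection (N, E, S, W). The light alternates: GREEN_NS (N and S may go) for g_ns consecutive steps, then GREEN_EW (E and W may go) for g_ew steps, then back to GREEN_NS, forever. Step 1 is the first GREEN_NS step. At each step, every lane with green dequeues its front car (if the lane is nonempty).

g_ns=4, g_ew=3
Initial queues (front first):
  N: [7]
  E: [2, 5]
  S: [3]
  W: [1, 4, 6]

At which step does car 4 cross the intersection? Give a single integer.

Step 1 [NS]: N:car7-GO,E:wait,S:car3-GO,W:wait | queues: N=0 E=2 S=0 W=3
Step 2 [NS]: N:empty,E:wait,S:empty,W:wait | queues: N=0 E=2 S=0 W=3
Step 3 [NS]: N:empty,E:wait,S:empty,W:wait | queues: N=0 E=2 S=0 W=3
Step 4 [NS]: N:empty,E:wait,S:empty,W:wait | queues: N=0 E=2 S=0 W=3
Step 5 [EW]: N:wait,E:car2-GO,S:wait,W:car1-GO | queues: N=0 E=1 S=0 W=2
Step 6 [EW]: N:wait,E:car5-GO,S:wait,W:car4-GO | queues: N=0 E=0 S=0 W=1
Step 7 [EW]: N:wait,E:empty,S:wait,W:car6-GO | queues: N=0 E=0 S=0 W=0
Car 4 crosses at step 6

6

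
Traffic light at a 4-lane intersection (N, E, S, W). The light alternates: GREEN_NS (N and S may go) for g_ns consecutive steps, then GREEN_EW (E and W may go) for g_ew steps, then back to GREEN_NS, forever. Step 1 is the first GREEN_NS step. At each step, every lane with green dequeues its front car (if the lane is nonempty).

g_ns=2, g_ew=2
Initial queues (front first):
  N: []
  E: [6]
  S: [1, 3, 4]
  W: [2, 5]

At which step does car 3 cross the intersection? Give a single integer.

Step 1 [NS]: N:empty,E:wait,S:car1-GO,W:wait | queues: N=0 E=1 S=2 W=2
Step 2 [NS]: N:empty,E:wait,S:car3-GO,W:wait | queues: N=0 E=1 S=1 W=2
Step 3 [EW]: N:wait,E:car6-GO,S:wait,W:car2-GO | queues: N=0 E=0 S=1 W=1
Step 4 [EW]: N:wait,E:empty,S:wait,W:car5-GO | queues: N=0 E=0 S=1 W=0
Step 5 [NS]: N:empty,E:wait,S:car4-GO,W:wait | queues: N=0 E=0 S=0 W=0
Car 3 crosses at step 2

2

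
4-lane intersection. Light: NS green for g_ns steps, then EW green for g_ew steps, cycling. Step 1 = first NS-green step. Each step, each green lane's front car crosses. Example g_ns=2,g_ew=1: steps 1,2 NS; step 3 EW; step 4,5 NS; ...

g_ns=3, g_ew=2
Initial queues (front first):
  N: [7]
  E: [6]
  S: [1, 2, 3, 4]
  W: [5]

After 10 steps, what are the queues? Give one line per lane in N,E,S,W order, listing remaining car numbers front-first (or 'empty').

Step 1 [NS]: N:car7-GO,E:wait,S:car1-GO,W:wait | queues: N=0 E=1 S=3 W=1
Step 2 [NS]: N:empty,E:wait,S:car2-GO,W:wait | queues: N=0 E=1 S=2 W=1
Step 3 [NS]: N:empty,E:wait,S:car3-GO,W:wait | queues: N=0 E=1 S=1 W=1
Step 4 [EW]: N:wait,E:car6-GO,S:wait,W:car5-GO | queues: N=0 E=0 S=1 W=0
Step 5 [EW]: N:wait,E:empty,S:wait,W:empty | queues: N=0 E=0 S=1 W=0
Step 6 [NS]: N:empty,E:wait,S:car4-GO,W:wait | queues: N=0 E=0 S=0 W=0

N: empty
E: empty
S: empty
W: empty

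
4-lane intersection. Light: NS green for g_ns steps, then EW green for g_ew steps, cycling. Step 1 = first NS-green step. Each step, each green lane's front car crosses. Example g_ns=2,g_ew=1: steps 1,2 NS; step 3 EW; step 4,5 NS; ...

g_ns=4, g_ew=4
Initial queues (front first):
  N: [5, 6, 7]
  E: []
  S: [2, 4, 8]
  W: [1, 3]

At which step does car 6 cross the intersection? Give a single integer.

Step 1 [NS]: N:car5-GO,E:wait,S:car2-GO,W:wait | queues: N=2 E=0 S=2 W=2
Step 2 [NS]: N:car6-GO,E:wait,S:car4-GO,W:wait | queues: N=1 E=0 S=1 W=2
Step 3 [NS]: N:car7-GO,E:wait,S:car8-GO,W:wait | queues: N=0 E=0 S=0 W=2
Step 4 [NS]: N:empty,E:wait,S:empty,W:wait | queues: N=0 E=0 S=0 W=2
Step 5 [EW]: N:wait,E:empty,S:wait,W:car1-GO | queues: N=0 E=0 S=0 W=1
Step 6 [EW]: N:wait,E:empty,S:wait,W:car3-GO | queues: N=0 E=0 S=0 W=0
Car 6 crosses at step 2

2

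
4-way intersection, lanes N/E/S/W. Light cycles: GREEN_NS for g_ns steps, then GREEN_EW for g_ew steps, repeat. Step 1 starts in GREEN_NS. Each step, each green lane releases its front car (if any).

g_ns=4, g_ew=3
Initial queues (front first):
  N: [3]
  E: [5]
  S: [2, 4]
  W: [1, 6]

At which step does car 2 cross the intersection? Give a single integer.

Step 1 [NS]: N:car3-GO,E:wait,S:car2-GO,W:wait | queues: N=0 E=1 S=1 W=2
Step 2 [NS]: N:empty,E:wait,S:car4-GO,W:wait | queues: N=0 E=1 S=0 W=2
Step 3 [NS]: N:empty,E:wait,S:empty,W:wait | queues: N=0 E=1 S=0 W=2
Step 4 [NS]: N:empty,E:wait,S:empty,W:wait | queues: N=0 E=1 S=0 W=2
Step 5 [EW]: N:wait,E:car5-GO,S:wait,W:car1-GO | queues: N=0 E=0 S=0 W=1
Step 6 [EW]: N:wait,E:empty,S:wait,W:car6-GO | queues: N=0 E=0 S=0 W=0
Car 2 crosses at step 1

1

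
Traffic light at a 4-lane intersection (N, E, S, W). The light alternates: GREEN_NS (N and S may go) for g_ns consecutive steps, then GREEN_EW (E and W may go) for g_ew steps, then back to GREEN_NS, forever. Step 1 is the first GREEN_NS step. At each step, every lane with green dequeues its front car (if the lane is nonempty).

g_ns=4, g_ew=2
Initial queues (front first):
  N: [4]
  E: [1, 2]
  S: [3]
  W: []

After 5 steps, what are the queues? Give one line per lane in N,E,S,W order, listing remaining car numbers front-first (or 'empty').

Step 1 [NS]: N:car4-GO,E:wait,S:car3-GO,W:wait | queues: N=0 E=2 S=0 W=0
Step 2 [NS]: N:empty,E:wait,S:empty,W:wait | queues: N=0 E=2 S=0 W=0
Step 3 [NS]: N:empty,E:wait,S:empty,W:wait | queues: N=0 E=2 S=0 W=0
Step 4 [NS]: N:empty,E:wait,S:empty,W:wait | queues: N=0 E=2 S=0 W=0
Step 5 [EW]: N:wait,E:car1-GO,S:wait,W:empty | queues: N=0 E=1 S=0 W=0

N: empty
E: 2
S: empty
W: empty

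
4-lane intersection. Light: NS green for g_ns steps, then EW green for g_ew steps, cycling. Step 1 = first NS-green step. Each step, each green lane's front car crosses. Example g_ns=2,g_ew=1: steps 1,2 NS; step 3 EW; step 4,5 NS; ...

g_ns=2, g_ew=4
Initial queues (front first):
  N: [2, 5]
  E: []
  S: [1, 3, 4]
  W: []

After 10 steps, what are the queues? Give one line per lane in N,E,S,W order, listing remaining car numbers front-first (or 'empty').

Step 1 [NS]: N:car2-GO,E:wait,S:car1-GO,W:wait | queues: N=1 E=0 S=2 W=0
Step 2 [NS]: N:car5-GO,E:wait,S:car3-GO,W:wait | queues: N=0 E=0 S=1 W=0
Step 3 [EW]: N:wait,E:empty,S:wait,W:empty | queues: N=0 E=0 S=1 W=0
Step 4 [EW]: N:wait,E:empty,S:wait,W:empty | queues: N=0 E=0 S=1 W=0
Step 5 [EW]: N:wait,E:empty,S:wait,W:empty | queues: N=0 E=0 S=1 W=0
Step 6 [EW]: N:wait,E:empty,S:wait,W:empty | queues: N=0 E=0 S=1 W=0
Step 7 [NS]: N:empty,E:wait,S:car4-GO,W:wait | queues: N=0 E=0 S=0 W=0

N: empty
E: empty
S: empty
W: empty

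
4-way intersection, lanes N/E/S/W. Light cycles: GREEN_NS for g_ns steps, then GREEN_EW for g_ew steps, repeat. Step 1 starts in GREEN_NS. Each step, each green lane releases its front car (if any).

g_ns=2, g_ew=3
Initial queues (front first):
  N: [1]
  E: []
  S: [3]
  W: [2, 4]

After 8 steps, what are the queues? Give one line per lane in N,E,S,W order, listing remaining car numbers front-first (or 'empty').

Step 1 [NS]: N:car1-GO,E:wait,S:car3-GO,W:wait | queues: N=0 E=0 S=0 W=2
Step 2 [NS]: N:empty,E:wait,S:empty,W:wait | queues: N=0 E=0 S=0 W=2
Step 3 [EW]: N:wait,E:empty,S:wait,W:car2-GO | queues: N=0 E=0 S=0 W=1
Step 4 [EW]: N:wait,E:empty,S:wait,W:car4-GO | queues: N=0 E=0 S=0 W=0

N: empty
E: empty
S: empty
W: empty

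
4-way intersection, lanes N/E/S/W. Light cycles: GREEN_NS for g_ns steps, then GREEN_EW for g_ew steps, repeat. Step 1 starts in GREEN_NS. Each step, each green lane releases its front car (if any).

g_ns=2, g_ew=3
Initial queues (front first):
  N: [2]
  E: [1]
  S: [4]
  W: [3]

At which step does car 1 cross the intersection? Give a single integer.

Step 1 [NS]: N:car2-GO,E:wait,S:car4-GO,W:wait | queues: N=0 E=1 S=0 W=1
Step 2 [NS]: N:empty,E:wait,S:empty,W:wait | queues: N=0 E=1 S=0 W=1
Step 3 [EW]: N:wait,E:car1-GO,S:wait,W:car3-GO | queues: N=0 E=0 S=0 W=0
Car 1 crosses at step 3

3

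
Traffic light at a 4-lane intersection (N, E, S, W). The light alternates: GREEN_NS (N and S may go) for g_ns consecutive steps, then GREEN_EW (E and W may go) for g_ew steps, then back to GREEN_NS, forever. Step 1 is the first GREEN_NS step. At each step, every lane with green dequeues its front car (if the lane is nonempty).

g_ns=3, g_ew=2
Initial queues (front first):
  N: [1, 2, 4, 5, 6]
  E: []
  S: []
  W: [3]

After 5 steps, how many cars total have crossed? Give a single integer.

Step 1 [NS]: N:car1-GO,E:wait,S:empty,W:wait | queues: N=4 E=0 S=0 W=1
Step 2 [NS]: N:car2-GO,E:wait,S:empty,W:wait | queues: N=3 E=0 S=0 W=1
Step 3 [NS]: N:car4-GO,E:wait,S:empty,W:wait | queues: N=2 E=0 S=0 W=1
Step 4 [EW]: N:wait,E:empty,S:wait,W:car3-GO | queues: N=2 E=0 S=0 W=0
Step 5 [EW]: N:wait,E:empty,S:wait,W:empty | queues: N=2 E=0 S=0 W=0
Cars crossed by step 5: 4

Answer: 4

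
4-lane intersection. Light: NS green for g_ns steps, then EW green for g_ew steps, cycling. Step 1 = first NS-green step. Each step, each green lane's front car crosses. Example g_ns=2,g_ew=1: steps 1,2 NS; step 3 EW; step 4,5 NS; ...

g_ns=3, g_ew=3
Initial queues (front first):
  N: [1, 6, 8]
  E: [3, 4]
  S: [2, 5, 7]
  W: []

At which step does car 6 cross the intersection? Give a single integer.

Step 1 [NS]: N:car1-GO,E:wait,S:car2-GO,W:wait | queues: N=2 E=2 S=2 W=0
Step 2 [NS]: N:car6-GO,E:wait,S:car5-GO,W:wait | queues: N=1 E=2 S=1 W=0
Step 3 [NS]: N:car8-GO,E:wait,S:car7-GO,W:wait | queues: N=0 E=2 S=0 W=0
Step 4 [EW]: N:wait,E:car3-GO,S:wait,W:empty | queues: N=0 E=1 S=0 W=0
Step 5 [EW]: N:wait,E:car4-GO,S:wait,W:empty | queues: N=0 E=0 S=0 W=0
Car 6 crosses at step 2

2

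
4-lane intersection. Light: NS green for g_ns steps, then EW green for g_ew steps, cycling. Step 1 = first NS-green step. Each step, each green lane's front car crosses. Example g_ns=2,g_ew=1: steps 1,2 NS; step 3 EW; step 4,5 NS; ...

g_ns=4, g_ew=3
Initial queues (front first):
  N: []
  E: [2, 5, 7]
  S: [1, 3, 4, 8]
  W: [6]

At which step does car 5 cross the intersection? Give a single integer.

Step 1 [NS]: N:empty,E:wait,S:car1-GO,W:wait | queues: N=0 E=3 S=3 W=1
Step 2 [NS]: N:empty,E:wait,S:car3-GO,W:wait | queues: N=0 E=3 S=2 W=1
Step 3 [NS]: N:empty,E:wait,S:car4-GO,W:wait | queues: N=0 E=3 S=1 W=1
Step 4 [NS]: N:empty,E:wait,S:car8-GO,W:wait | queues: N=0 E=3 S=0 W=1
Step 5 [EW]: N:wait,E:car2-GO,S:wait,W:car6-GO | queues: N=0 E=2 S=0 W=0
Step 6 [EW]: N:wait,E:car5-GO,S:wait,W:empty | queues: N=0 E=1 S=0 W=0
Step 7 [EW]: N:wait,E:car7-GO,S:wait,W:empty | queues: N=0 E=0 S=0 W=0
Car 5 crosses at step 6

6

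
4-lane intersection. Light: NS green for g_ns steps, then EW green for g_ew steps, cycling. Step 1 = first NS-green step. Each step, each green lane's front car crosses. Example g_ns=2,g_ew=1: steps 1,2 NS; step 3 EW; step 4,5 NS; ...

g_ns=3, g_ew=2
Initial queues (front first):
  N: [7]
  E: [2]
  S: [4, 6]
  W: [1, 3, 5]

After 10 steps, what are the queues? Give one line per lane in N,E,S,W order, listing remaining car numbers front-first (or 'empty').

Step 1 [NS]: N:car7-GO,E:wait,S:car4-GO,W:wait | queues: N=0 E=1 S=1 W=3
Step 2 [NS]: N:empty,E:wait,S:car6-GO,W:wait | queues: N=0 E=1 S=0 W=3
Step 3 [NS]: N:empty,E:wait,S:empty,W:wait | queues: N=0 E=1 S=0 W=3
Step 4 [EW]: N:wait,E:car2-GO,S:wait,W:car1-GO | queues: N=0 E=0 S=0 W=2
Step 5 [EW]: N:wait,E:empty,S:wait,W:car3-GO | queues: N=0 E=0 S=0 W=1
Step 6 [NS]: N:empty,E:wait,S:empty,W:wait | queues: N=0 E=0 S=0 W=1
Step 7 [NS]: N:empty,E:wait,S:empty,W:wait | queues: N=0 E=0 S=0 W=1
Step 8 [NS]: N:empty,E:wait,S:empty,W:wait | queues: N=0 E=0 S=0 W=1
Step 9 [EW]: N:wait,E:empty,S:wait,W:car5-GO | queues: N=0 E=0 S=0 W=0

N: empty
E: empty
S: empty
W: empty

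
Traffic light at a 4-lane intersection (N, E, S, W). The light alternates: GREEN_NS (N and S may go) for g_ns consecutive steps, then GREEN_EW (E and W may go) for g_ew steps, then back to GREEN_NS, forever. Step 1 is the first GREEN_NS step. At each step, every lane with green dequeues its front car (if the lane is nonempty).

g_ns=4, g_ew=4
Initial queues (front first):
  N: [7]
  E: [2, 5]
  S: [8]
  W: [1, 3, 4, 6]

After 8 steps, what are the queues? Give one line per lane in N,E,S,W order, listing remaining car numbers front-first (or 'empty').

Step 1 [NS]: N:car7-GO,E:wait,S:car8-GO,W:wait | queues: N=0 E=2 S=0 W=4
Step 2 [NS]: N:empty,E:wait,S:empty,W:wait | queues: N=0 E=2 S=0 W=4
Step 3 [NS]: N:empty,E:wait,S:empty,W:wait | queues: N=0 E=2 S=0 W=4
Step 4 [NS]: N:empty,E:wait,S:empty,W:wait | queues: N=0 E=2 S=0 W=4
Step 5 [EW]: N:wait,E:car2-GO,S:wait,W:car1-GO | queues: N=0 E=1 S=0 W=3
Step 6 [EW]: N:wait,E:car5-GO,S:wait,W:car3-GO | queues: N=0 E=0 S=0 W=2
Step 7 [EW]: N:wait,E:empty,S:wait,W:car4-GO | queues: N=0 E=0 S=0 W=1
Step 8 [EW]: N:wait,E:empty,S:wait,W:car6-GO | queues: N=0 E=0 S=0 W=0

N: empty
E: empty
S: empty
W: empty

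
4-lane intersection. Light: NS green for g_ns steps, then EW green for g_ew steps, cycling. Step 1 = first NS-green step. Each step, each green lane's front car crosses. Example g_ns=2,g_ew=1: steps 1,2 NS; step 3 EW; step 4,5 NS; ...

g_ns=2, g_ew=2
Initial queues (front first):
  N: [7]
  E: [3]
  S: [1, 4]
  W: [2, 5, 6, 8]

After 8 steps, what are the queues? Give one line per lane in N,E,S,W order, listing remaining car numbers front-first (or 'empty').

Step 1 [NS]: N:car7-GO,E:wait,S:car1-GO,W:wait | queues: N=0 E=1 S=1 W=4
Step 2 [NS]: N:empty,E:wait,S:car4-GO,W:wait | queues: N=0 E=1 S=0 W=4
Step 3 [EW]: N:wait,E:car3-GO,S:wait,W:car2-GO | queues: N=0 E=0 S=0 W=3
Step 4 [EW]: N:wait,E:empty,S:wait,W:car5-GO | queues: N=0 E=0 S=0 W=2
Step 5 [NS]: N:empty,E:wait,S:empty,W:wait | queues: N=0 E=0 S=0 W=2
Step 6 [NS]: N:empty,E:wait,S:empty,W:wait | queues: N=0 E=0 S=0 W=2
Step 7 [EW]: N:wait,E:empty,S:wait,W:car6-GO | queues: N=0 E=0 S=0 W=1
Step 8 [EW]: N:wait,E:empty,S:wait,W:car8-GO | queues: N=0 E=0 S=0 W=0

N: empty
E: empty
S: empty
W: empty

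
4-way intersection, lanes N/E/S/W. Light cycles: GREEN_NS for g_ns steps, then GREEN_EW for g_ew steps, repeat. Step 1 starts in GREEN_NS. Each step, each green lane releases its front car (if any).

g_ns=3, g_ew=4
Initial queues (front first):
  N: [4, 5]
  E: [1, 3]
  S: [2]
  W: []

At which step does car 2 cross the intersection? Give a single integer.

Step 1 [NS]: N:car4-GO,E:wait,S:car2-GO,W:wait | queues: N=1 E=2 S=0 W=0
Step 2 [NS]: N:car5-GO,E:wait,S:empty,W:wait | queues: N=0 E=2 S=0 W=0
Step 3 [NS]: N:empty,E:wait,S:empty,W:wait | queues: N=0 E=2 S=0 W=0
Step 4 [EW]: N:wait,E:car1-GO,S:wait,W:empty | queues: N=0 E=1 S=0 W=0
Step 5 [EW]: N:wait,E:car3-GO,S:wait,W:empty | queues: N=0 E=0 S=0 W=0
Car 2 crosses at step 1

1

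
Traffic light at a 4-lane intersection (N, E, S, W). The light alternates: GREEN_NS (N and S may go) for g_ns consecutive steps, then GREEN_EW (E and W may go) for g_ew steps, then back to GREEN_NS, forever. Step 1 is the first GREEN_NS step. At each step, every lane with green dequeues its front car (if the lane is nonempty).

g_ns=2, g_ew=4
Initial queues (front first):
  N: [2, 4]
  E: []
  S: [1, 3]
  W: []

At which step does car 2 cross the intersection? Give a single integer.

Step 1 [NS]: N:car2-GO,E:wait,S:car1-GO,W:wait | queues: N=1 E=0 S=1 W=0
Step 2 [NS]: N:car4-GO,E:wait,S:car3-GO,W:wait | queues: N=0 E=0 S=0 W=0
Car 2 crosses at step 1

1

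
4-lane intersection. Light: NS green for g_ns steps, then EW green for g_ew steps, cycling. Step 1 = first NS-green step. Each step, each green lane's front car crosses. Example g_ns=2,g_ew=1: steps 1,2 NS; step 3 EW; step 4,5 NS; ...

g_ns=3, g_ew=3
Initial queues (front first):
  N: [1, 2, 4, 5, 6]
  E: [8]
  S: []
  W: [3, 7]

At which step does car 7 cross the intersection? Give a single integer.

Step 1 [NS]: N:car1-GO,E:wait,S:empty,W:wait | queues: N=4 E=1 S=0 W=2
Step 2 [NS]: N:car2-GO,E:wait,S:empty,W:wait | queues: N=3 E=1 S=0 W=2
Step 3 [NS]: N:car4-GO,E:wait,S:empty,W:wait | queues: N=2 E=1 S=0 W=2
Step 4 [EW]: N:wait,E:car8-GO,S:wait,W:car3-GO | queues: N=2 E=0 S=0 W=1
Step 5 [EW]: N:wait,E:empty,S:wait,W:car7-GO | queues: N=2 E=0 S=0 W=0
Step 6 [EW]: N:wait,E:empty,S:wait,W:empty | queues: N=2 E=0 S=0 W=0
Step 7 [NS]: N:car5-GO,E:wait,S:empty,W:wait | queues: N=1 E=0 S=0 W=0
Step 8 [NS]: N:car6-GO,E:wait,S:empty,W:wait | queues: N=0 E=0 S=0 W=0
Car 7 crosses at step 5

5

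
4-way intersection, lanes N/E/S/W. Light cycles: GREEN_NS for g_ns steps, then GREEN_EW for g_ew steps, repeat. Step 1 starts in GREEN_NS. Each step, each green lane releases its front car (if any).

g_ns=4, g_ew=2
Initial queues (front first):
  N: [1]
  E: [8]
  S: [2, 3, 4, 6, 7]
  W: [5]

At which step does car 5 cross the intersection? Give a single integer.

Step 1 [NS]: N:car1-GO,E:wait,S:car2-GO,W:wait | queues: N=0 E=1 S=4 W=1
Step 2 [NS]: N:empty,E:wait,S:car3-GO,W:wait | queues: N=0 E=1 S=3 W=1
Step 3 [NS]: N:empty,E:wait,S:car4-GO,W:wait | queues: N=0 E=1 S=2 W=1
Step 4 [NS]: N:empty,E:wait,S:car6-GO,W:wait | queues: N=0 E=1 S=1 W=1
Step 5 [EW]: N:wait,E:car8-GO,S:wait,W:car5-GO | queues: N=0 E=0 S=1 W=0
Step 6 [EW]: N:wait,E:empty,S:wait,W:empty | queues: N=0 E=0 S=1 W=0
Step 7 [NS]: N:empty,E:wait,S:car7-GO,W:wait | queues: N=0 E=0 S=0 W=0
Car 5 crosses at step 5

5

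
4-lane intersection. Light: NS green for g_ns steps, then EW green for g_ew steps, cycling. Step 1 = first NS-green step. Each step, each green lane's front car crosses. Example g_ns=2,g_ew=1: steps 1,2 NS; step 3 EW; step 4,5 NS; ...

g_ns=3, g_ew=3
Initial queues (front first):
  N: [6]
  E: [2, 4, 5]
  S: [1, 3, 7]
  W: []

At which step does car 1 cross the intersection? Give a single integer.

Step 1 [NS]: N:car6-GO,E:wait,S:car1-GO,W:wait | queues: N=0 E=3 S=2 W=0
Step 2 [NS]: N:empty,E:wait,S:car3-GO,W:wait | queues: N=0 E=3 S=1 W=0
Step 3 [NS]: N:empty,E:wait,S:car7-GO,W:wait | queues: N=0 E=3 S=0 W=0
Step 4 [EW]: N:wait,E:car2-GO,S:wait,W:empty | queues: N=0 E=2 S=0 W=0
Step 5 [EW]: N:wait,E:car4-GO,S:wait,W:empty | queues: N=0 E=1 S=0 W=0
Step 6 [EW]: N:wait,E:car5-GO,S:wait,W:empty | queues: N=0 E=0 S=0 W=0
Car 1 crosses at step 1

1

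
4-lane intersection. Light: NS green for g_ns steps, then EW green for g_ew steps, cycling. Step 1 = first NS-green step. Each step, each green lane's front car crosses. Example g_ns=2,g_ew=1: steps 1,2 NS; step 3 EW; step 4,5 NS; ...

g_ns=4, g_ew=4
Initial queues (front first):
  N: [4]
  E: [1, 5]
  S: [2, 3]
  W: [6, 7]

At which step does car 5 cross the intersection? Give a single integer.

Step 1 [NS]: N:car4-GO,E:wait,S:car2-GO,W:wait | queues: N=0 E=2 S=1 W=2
Step 2 [NS]: N:empty,E:wait,S:car3-GO,W:wait | queues: N=0 E=2 S=0 W=2
Step 3 [NS]: N:empty,E:wait,S:empty,W:wait | queues: N=0 E=2 S=0 W=2
Step 4 [NS]: N:empty,E:wait,S:empty,W:wait | queues: N=0 E=2 S=0 W=2
Step 5 [EW]: N:wait,E:car1-GO,S:wait,W:car6-GO | queues: N=0 E=1 S=0 W=1
Step 6 [EW]: N:wait,E:car5-GO,S:wait,W:car7-GO | queues: N=0 E=0 S=0 W=0
Car 5 crosses at step 6

6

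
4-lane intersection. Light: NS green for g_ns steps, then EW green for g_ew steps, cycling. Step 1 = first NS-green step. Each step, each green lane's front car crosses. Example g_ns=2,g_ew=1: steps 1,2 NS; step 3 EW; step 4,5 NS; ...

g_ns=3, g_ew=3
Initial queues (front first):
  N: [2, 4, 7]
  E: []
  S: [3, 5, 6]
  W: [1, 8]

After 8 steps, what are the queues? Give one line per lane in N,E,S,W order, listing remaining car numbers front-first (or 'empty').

Step 1 [NS]: N:car2-GO,E:wait,S:car3-GO,W:wait | queues: N=2 E=0 S=2 W=2
Step 2 [NS]: N:car4-GO,E:wait,S:car5-GO,W:wait | queues: N=1 E=0 S=1 W=2
Step 3 [NS]: N:car7-GO,E:wait,S:car6-GO,W:wait | queues: N=0 E=0 S=0 W=2
Step 4 [EW]: N:wait,E:empty,S:wait,W:car1-GO | queues: N=0 E=0 S=0 W=1
Step 5 [EW]: N:wait,E:empty,S:wait,W:car8-GO | queues: N=0 E=0 S=0 W=0

N: empty
E: empty
S: empty
W: empty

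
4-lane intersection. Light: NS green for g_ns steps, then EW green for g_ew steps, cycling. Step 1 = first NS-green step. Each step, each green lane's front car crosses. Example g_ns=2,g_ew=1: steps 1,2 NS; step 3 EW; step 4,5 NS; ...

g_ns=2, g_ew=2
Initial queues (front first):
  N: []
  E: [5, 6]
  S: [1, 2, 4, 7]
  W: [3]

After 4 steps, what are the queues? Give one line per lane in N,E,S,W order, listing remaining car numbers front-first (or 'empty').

Step 1 [NS]: N:empty,E:wait,S:car1-GO,W:wait | queues: N=0 E=2 S=3 W=1
Step 2 [NS]: N:empty,E:wait,S:car2-GO,W:wait | queues: N=0 E=2 S=2 W=1
Step 3 [EW]: N:wait,E:car5-GO,S:wait,W:car3-GO | queues: N=0 E=1 S=2 W=0
Step 4 [EW]: N:wait,E:car6-GO,S:wait,W:empty | queues: N=0 E=0 S=2 W=0

N: empty
E: empty
S: 4 7
W: empty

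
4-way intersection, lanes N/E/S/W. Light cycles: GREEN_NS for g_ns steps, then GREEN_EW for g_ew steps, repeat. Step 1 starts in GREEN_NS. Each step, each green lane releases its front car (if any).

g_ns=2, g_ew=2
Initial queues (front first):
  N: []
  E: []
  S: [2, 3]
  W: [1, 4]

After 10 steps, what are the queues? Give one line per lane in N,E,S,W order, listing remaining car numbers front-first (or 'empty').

Step 1 [NS]: N:empty,E:wait,S:car2-GO,W:wait | queues: N=0 E=0 S=1 W=2
Step 2 [NS]: N:empty,E:wait,S:car3-GO,W:wait | queues: N=0 E=0 S=0 W=2
Step 3 [EW]: N:wait,E:empty,S:wait,W:car1-GO | queues: N=0 E=0 S=0 W=1
Step 4 [EW]: N:wait,E:empty,S:wait,W:car4-GO | queues: N=0 E=0 S=0 W=0

N: empty
E: empty
S: empty
W: empty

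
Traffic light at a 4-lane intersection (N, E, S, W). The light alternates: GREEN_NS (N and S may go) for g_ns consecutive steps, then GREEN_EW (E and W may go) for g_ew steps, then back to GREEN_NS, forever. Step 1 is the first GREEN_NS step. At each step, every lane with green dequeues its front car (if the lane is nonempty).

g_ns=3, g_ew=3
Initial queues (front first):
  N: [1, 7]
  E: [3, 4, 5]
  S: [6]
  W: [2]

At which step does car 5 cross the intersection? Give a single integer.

Step 1 [NS]: N:car1-GO,E:wait,S:car6-GO,W:wait | queues: N=1 E=3 S=0 W=1
Step 2 [NS]: N:car7-GO,E:wait,S:empty,W:wait | queues: N=0 E=3 S=0 W=1
Step 3 [NS]: N:empty,E:wait,S:empty,W:wait | queues: N=0 E=3 S=0 W=1
Step 4 [EW]: N:wait,E:car3-GO,S:wait,W:car2-GO | queues: N=0 E=2 S=0 W=0
Step 5 [EW]: N:wait,E:car4-GO,S:wait,W:empty | queues: N=0 E=1 S=0 W=0
Step 6 [EW]: N:wait,E:car5-GO,S:wait,W:empty | queues: N=0 E=0 S=0 W=0
Car 5 crosses at step 6

6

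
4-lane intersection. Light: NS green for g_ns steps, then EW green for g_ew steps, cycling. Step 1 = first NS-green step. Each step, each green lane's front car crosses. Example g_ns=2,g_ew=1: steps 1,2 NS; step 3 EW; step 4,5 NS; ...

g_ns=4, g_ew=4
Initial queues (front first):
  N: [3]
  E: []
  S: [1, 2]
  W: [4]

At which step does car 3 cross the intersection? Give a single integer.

Step 1 [NS]: N:car3-GO,E:wait,S:car1-GO,W:wait | queues: N=0 E=0 S=1 W=1
Step 2 [NS]: N:empty,E:wait,S:car2-GO,W:wait | queues: N=0 E=0 S=0 W=1
Step 3 [NS]: N:empty,E:wait,S:empty,W:wait | queues: N=0 E=0 S=0 W=1
Step 4 [NS]: N:empty,E:wait,S:empty,W:wait | queues: N=0 E=0 S=0 W=1
Step 5 [EW]: N:wait,E:empty,S:wait,W:car4-GO | queues: N=0 E=0 S=0 W=0
Car 3 crosses at step 1

1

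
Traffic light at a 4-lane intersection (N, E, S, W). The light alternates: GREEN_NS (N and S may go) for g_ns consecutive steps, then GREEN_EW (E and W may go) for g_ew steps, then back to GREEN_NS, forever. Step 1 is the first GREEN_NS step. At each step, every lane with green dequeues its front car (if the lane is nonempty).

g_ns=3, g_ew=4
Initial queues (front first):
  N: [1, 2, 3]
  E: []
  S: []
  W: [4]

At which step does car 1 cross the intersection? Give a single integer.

Step 1 [NS]: N:car1-GO,E:wait,S:empty,W:wait | queues: N=2 E=0 S=0 W=1
Step 2 [NS]: N:car2-GO,E:wait,S:empty,W:wait | queues: N=1 E=0 S=0 W=1
Step 3 [NS]: N:car3-GO,E:wait,S:empty,W:wait | queues: N=0 E=0 S=0 W=1
Step 4 [EW]: N:wait,E:empty,S:wait,W:car4-GO | queues: N=0 E=0 S=0 W=0
Car 1 crosses at step 1

1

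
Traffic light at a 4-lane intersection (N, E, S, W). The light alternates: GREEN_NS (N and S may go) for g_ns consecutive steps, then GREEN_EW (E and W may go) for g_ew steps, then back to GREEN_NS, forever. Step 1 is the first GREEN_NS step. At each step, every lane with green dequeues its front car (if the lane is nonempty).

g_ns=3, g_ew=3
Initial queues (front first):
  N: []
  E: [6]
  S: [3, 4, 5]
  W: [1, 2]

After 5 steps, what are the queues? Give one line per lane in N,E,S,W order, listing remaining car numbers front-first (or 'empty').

Step 1 [NS]: N:empty,E:wait,S:car3-GO,W:wait | queues: N=0 E=1 S=2 W=2
Step 2 [NS]: N:empty,E:wait,S:car4-GO,W:wait | queues: N=0 E=1 S=1 W=2
Step 3 [NS]: N:empty,E:wait,S:car5-GO,W:wait | queues: N=0 E=1 S=0 W=2
Step 4 [EW]: N:wait,E:car6-GO,S:wait,W:car1-GO | queues: N=0 E=0 S=0 W=1
Step 5 [EW]: N:wait,E:empty,S:wait,W:car2-GO | queues: N=0 E=0 S=0 W=0

N: empty
E: empty
S: empty
W: empty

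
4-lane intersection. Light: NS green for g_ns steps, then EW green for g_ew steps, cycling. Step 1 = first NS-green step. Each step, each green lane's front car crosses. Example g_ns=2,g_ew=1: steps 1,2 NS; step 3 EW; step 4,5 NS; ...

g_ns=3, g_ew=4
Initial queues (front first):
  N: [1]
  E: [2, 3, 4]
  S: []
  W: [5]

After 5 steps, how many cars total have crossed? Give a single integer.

Step 1 [NS]: N:car1-GO,E:wait,S:empty,W:wait | queues: N=0 E=3 S=0 W=1
Step 2 [NS]: N:empty,E:wait,S:empty,W:wait | queues: N=0 E=3 S=0 W=1
Step 3 [NS]: N:empty,E:wait,S:empty,W:wait | queues: N=0 E=3 S=0 W=1
Step 4 [EW]: N:wait,E:car2-GO,S:wait,W:car5-GO | queues: N=0 E=2 S=0 W=0
Step 5 [EW]: N:wait,E:car3-GO,S:wait,W:empty | queues: N=0 E=1 S=0 W=0
Cars crossed by step 5: 4

Answer: 4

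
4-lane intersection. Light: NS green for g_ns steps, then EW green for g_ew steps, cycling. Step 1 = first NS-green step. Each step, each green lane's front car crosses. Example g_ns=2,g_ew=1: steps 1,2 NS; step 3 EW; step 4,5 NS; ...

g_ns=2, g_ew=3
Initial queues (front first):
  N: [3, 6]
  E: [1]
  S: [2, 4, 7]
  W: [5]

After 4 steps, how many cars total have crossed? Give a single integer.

Step 1 [NS]: N:car3-GO,E:wait,S:car2-GO,W:wait | queues: N=1 E=1 S=2 W=1
Step 2 [NS]: N:car6-GO,E:wait,S:car4-GO,W:wait | queues: N=0 E=1 S=1 W=1
Step 3 [EW]: N:wait,E:car1-GO,S:wait,W:car5-GO | queues: N=0 E=0 S=1 W=0
Step 4 [EW]: N:wait,E:empty,S:wait,W:empty | queues: N=0 E=0 S=1 W=0
Cars crossed by step 4: 6

Answer: 6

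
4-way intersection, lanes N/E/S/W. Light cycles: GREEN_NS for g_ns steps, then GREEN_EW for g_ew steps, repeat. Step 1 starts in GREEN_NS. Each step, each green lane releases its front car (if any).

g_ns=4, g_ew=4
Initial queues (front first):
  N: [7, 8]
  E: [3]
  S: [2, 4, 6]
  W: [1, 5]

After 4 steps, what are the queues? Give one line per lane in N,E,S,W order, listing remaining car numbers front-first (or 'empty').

Step 1 [NS]: N:car7-GO,E:wait,S:car2-GO,W:wait | queues: N=1 E=1 S=2 W=2
Step 2 [NS]: N:car8-GO,E:wait,S:car4-GO,W:wait | queues: N=0 E=1 S=1 W=2
Step 3 [NS]: N:empty,E:wait,S:car6-GO,W:wait | queues: N=0 E=1 S=0 W=2
Step 4 [NS]: N:empty,E:wait,S:empty,W:wait | queues: N=0 E=1 S=0 W=2

N: empty
E: 3
S: empty
W: 1 5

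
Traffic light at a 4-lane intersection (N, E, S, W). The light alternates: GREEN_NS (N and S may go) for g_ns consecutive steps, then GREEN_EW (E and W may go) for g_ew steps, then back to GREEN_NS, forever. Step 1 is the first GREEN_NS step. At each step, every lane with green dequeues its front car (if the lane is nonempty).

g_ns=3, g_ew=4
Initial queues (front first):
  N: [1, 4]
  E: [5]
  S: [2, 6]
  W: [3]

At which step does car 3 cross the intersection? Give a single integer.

Step 1 [NS]: N:car1-GO,E:wait,S:car2-GO,W:wait | queues: N=1 E=1 S=1 W=1
Step 2 [NS]: N:car4-GO,E:wait,S:car6-GO,W:wait | queues: N=0 E=1 S=0 W=1
Step 3 [NS]: N:empty,E:wait,S:empty,W:wait | queues: N=0 E=1 S=0 W=1
Step 4 [EW]: N:wait,E:car5-GO,S:wait,W:car3-GO | queues: N=0 E=0 S=0 W=0
Car 3 crosses at step 4

4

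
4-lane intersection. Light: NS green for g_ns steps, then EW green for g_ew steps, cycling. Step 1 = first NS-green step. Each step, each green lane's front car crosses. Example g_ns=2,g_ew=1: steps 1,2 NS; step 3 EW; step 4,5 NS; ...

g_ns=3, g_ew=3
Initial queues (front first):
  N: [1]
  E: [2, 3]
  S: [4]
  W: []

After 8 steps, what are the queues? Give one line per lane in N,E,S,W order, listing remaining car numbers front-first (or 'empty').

Step 1 [NS]: N:car1-GO,E:wait,S:car4-GO,W:wait | queues: N=0 E=2 S=0 W=0
Step 2 [NS]: N:empty,E:wait,S:empty,W:wait | queues: N=0 E=2 S=0 W=0
Step 3 [NS]: N:empty,E:wait,S:empty,W:wait | queues: N=0 E=2 S=0 W=0
Step 4 [EW]: N:wait,E:car2-GO,S:wait,W:empty | queues: N=0 E=1 S=0 W=0
Step 5 [EW]: N:wait,E:car3-GO,S:wait,W:empty | queues: N=0 E=0 S=0 W=0

N: empty
E: empty
S: empty
W: empty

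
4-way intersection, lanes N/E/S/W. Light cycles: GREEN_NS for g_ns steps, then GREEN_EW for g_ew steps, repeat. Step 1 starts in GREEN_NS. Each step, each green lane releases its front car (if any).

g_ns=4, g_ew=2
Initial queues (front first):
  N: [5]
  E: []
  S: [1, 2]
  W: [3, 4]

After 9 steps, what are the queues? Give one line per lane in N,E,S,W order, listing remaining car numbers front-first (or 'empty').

Step 1 [NS]: N:car5-GO,E:wait,S:car1-GO,W:wait | queues: N=0 E=0 S=1 W=2
Step 2 [NS]: N:empty,E:wait,S:car2-GO,W:wait | queues: N=0 E=0 S=0 W=2
Step 3 [NS]: N:empty,E:wait,S:empty,W:wait | queues: N=0 E=0 S=0 W=2
Step 4 [NS]: N:empty,E:wait,S:empty,W:wait | queues: N=0 E=0 S=0 W=2
Step 5 [EW]: N:wait,E:empty,S:wait,W:car3-GO | queues: N=0 E=0 S=0 W=1
Step 6 [EW]: N:wait,E:empty,S:wait,W:car4-GO | queues: N=0 E=0 S=0 W=0

N: empty
E: empty
S: empty
W: empty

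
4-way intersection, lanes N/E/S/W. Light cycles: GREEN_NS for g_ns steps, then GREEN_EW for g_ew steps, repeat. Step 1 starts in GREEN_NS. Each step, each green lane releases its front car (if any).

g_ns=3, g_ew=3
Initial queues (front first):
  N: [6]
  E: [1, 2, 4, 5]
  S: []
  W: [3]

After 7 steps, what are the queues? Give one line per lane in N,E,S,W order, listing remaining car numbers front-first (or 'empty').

Step 1 [NS]: N:car6-GO,E:wait,S:empty,W:wait | queues: N=0 E=4 S=0 W=1
Step 2 [NS]: N:empty,E:wait,S:empty,W:wait | queues: N=0 E=4 S=0 W=1
Step 3 [NS]: N:empty,E:wait,S:empty,W:wait | queues: N=0 E=4 S=0 W=1
Step 4 [EW]: N:wait,E:car1-GO,S:wait,W:car3-GO | queues: N=0 E=3 S=0 W=0
Step 5 [EW]: N:wait,E:car2-GO,S:wait,W:empty | queues: N=0 E=2 S=0 W=0
Step 6 [EW]: N:wait,E:car4-GO,S:wait,W:empty | queues: N=0 E=1 S=0 W=0
Step 7 [NS]: N:empty,E:wait,S:empty,W:wait | queues: N=0 E=1 S=0 W=0

N: empty
E: 5
S: empty
W: empty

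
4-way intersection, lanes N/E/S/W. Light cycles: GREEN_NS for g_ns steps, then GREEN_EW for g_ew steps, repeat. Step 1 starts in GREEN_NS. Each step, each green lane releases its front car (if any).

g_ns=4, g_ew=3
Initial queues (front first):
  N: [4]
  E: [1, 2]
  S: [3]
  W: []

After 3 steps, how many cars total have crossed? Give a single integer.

Answer: 2

Derivation:
Step 1 [NS]: N:car4-GO,E:wait,S:car3-GO,W:wait | queues: N=0 E=2 S=0 W=0
Step 2 [NS]: N:empty,E:wait,S:empty,W:wait | queues: N=0 E=2 S=0 W=0
Step 3 [NS]: N:empty,E:wait,S:empty,W:wait | queues: N=0 E=2 S=0 W=0
Cars crossed by step 3: 2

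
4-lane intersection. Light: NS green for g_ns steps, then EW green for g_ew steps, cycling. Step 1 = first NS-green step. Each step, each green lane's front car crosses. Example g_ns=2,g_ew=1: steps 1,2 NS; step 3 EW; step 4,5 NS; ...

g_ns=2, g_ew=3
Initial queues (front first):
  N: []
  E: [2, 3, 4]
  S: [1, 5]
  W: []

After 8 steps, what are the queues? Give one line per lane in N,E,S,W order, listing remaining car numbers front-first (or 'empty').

Step 1 [NS]: N:empty,E:wait,S:car1-GO,W:wait | queues: N=0 E=3 S=1 W=0
Step 2 [NS]: N:empty,E:wait,S:car5-GO,W:wait | queues: N=0 E=3 S=0 W=0
Step 3 [EW]: N:wait,E:car2-GO,S:wait,W:empty | queues: N=0 E=2 S=0 W=0
Step 4 [EW]: N:wait,E:car3-GO,S:wait,W:empty | queues: N=0 E=1 S=0 W=0
Step 5 [EW]: N:wait,E:car4-GO,S:wait,W:empty | queues: N=0 E=0 S=0 W=0

N: empty
E: empty
S: empty
W: empty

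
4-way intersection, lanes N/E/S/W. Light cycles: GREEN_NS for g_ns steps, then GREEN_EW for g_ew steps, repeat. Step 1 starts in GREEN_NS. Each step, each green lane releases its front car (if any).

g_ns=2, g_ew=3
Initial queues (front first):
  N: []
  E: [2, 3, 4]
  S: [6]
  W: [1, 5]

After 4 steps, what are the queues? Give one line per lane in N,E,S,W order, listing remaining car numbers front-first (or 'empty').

Step 1 [NS]: N:empty,E:wait,S:car6-GO,W:wait | queues: N=0 E=3 S=0 W=2
Step 2 [NS]: N:empty,E:wait,S:empty,W:wait | queues: N=0 E=3 S=0 W=2
Step 3 [EW]: N:wait,E:car2-GO,S:wait,W:car1-GO | queues: N=0 E=2 S=0 W=1
Step 4 [EW]: N:wait,E:car3-GO,S:wait,W:car5-GO | queues: N=0 E=1 S=0 W=0

N: empty
E: 4
S: empty
W: empty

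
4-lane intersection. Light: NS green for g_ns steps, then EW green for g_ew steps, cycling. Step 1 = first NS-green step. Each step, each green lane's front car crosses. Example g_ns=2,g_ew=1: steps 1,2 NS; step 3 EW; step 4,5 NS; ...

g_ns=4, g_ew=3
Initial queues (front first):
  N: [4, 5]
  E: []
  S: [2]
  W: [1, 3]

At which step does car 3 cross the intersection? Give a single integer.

Step 1 [NS]: N:car4-GO,E:wait,S:car2-GO,W:wait | queues: N=1 E=0 S=0 W=2
Step 2 [NS]: N:car5-GO,E:wait,S:empty,W:wait | queues: N=0 E=0 S=0 W=2
Step 3 [NS]: N:empty,E:wait,S:empty,W:wait | queues: N=0 E=0 S=0 W=2
Step 4 [NS]: N:empty,E:wait,S:empty,W:wait | queues: N=0 E=0 S=0 W=2
Step 5 [EW]: N:wait,E:empty,S:wait,W:car1-GO | queues: N=0 E=0 S=0 W=1
Step 6 [EW]: N:wait,E:empty,S:wait,W:car3-GO | queues: N=0 E=0 S=0 W=0
Car 3 crosses at step 6

6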